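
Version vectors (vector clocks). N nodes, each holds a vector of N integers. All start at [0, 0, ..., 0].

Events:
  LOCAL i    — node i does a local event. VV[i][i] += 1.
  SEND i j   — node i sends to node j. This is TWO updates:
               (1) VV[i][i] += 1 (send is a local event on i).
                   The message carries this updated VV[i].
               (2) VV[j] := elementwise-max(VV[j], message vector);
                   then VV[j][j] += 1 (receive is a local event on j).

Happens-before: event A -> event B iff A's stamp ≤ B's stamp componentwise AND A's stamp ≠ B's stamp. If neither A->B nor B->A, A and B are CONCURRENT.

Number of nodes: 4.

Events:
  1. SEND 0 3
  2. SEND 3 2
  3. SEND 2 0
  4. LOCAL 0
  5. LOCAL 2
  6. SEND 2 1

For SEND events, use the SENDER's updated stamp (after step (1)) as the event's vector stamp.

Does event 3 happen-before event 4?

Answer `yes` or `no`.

Answer: yes

Derivation:
Initial: VV[0]=[0, 0, 0, 0]
Initial: VV[1]=[0, 0, 0, 0]
Initial: VV[2]=[0, 0, 0, 0]
Initial: VV[3]=[0, 0, 0, 0]
Event 1: SEND 0->3: VV[0][0]++ -> VV[0]=[1, 0, 0, 0], msg_vec=[1, 0, 0, 0]; VV[3]=max(VV[3],msg_vec) then VV[3][3]++ -> VV[3]=[1, 0, 0, 1]
Event 2: SEND 3->2: VV[3][3]++ -> VV[3]=[1, 0, 0, 2], msg_vec=[1, 0, 0, 2]; VV[2]=max(VV[2],msg_vec) then VV[2][2]++ -> VV[2]=[1, 0, 1, 2]
Event 3: SEND 2->0: VV[2][2]++ -> VV[2]=[1, 0, 2, 2], msg_vec=[1, 0, 2, 2]; VV[0]=max(VV[0],msg_vec) then VV[0][0]++ -> VV[0]=[2, 0, 2, 2]
Event 4: LOCAL 0: VV[0][0]++ -> VV[0]=[3, 0, 2, 2]
Event 5: LOCAL 2: VV[2][2]++ -> VV[2]=[1, 0, 3, 2]
Event 6: SEND 2->1: VV[2][2]++ -> VV[2]=[1, 0, 4, 2], msg_vec=[1, 0, 4, 2]; VV[1]=max(VV[1],msg_vec) then VV[1][1]++ -> VV[1]=[1, 1, 4, 2]
Event 3 stamp: [1, 0, 2, 2]
Event 4 stamp: [3, 0, 2, 2]
[1, 0, 2, 2] <= [3, 0, 2, 2]? True. Equal? False. Happens-before: True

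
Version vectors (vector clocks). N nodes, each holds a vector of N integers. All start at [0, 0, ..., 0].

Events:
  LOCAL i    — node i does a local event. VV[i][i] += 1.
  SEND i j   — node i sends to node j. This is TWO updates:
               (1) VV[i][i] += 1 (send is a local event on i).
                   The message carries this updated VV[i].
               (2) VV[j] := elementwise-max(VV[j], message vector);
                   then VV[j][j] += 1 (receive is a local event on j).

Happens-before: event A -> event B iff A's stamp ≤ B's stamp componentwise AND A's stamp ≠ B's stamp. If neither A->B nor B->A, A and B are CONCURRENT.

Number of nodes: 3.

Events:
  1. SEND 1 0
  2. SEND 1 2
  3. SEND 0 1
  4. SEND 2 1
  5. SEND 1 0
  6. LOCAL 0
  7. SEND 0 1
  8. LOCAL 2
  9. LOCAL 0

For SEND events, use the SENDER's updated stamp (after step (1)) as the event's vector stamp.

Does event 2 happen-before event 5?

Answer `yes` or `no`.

Answer: yes

Derivation:
Initial: VV[0]=[0, 0, 0]
Initial: VV[1]=[0, 0, 0]
Initial: VV[2]=[0, 0, 0]
Event 1: SEND 1->0: VV[1][1]++ -> VV[1]=[0, 1, 0], msg_vec=[0, 1, 0]; VV[0]=max(VV[0],msg_vec) then VV[0][0]++ -> VV[0]=[1, 1, 0]
Event 2: SEND 1->2: VV[1][1]++ -> VV[1]=[0, 2, 0], msg_vec=[0, 2, 0]; VV[2]=max(VV[2],msg_vec) then VV[2][2]++ -> VV[2]=[0, 2, 1]
Event 3: SEND 0->1: VV[0][0]++ -> VV[0]=[2, 1, 0], msg_vec=[2, 1, 0]; VV[1]=max(VV[1],msg_vec) then VV[1][1]++ -> VV[1]=[2, 3, 0]
Event 4: SEND 2->1: VV[2][2]++ -> VV[2]=[0, 2, 2], msg_vec=[0, 2, 2]; VV[1]=max(VV[1],msg_vec) then VV[1][1]++ -> VV[1]=[2, 4, 2]
Event 5: SEND 1->0: VV[1][1]++ -> VV[1]=[2, 5, 2], msg_vec=[2, 5, 2]; VV[0]=max(VV[0],msg_vec) then VV[0][0]++ -> VV[0]=[3, 5, 2]
Event 6: LOCAL 0: VV[0][0]++ -> VV[0]=[4, 5, 2]
Event 7: SEND 0->1: VV[0][0]++ -> VV[0]=[5, 5, 2], msg_vec=[5, 5, 2]; VV[1]=max(VV[1],msg_vec) then VV[1][1]++ -> VV[1]=[5, 6, 2]
Event 8: LOCAL 2: VV[2][2]++ -> VV[2]=[0, 2, 3]
Event 9: LOCAL 0: VV[0][0]++ -> VV[0]=[6, 5, 2]
Event 2 stamp: [0, 2, 0]
Event 5 stamp: [2, 5, 2]
[0, 2, 0] <= [2, 5, 2]? True. Equal? False. Happens-before: True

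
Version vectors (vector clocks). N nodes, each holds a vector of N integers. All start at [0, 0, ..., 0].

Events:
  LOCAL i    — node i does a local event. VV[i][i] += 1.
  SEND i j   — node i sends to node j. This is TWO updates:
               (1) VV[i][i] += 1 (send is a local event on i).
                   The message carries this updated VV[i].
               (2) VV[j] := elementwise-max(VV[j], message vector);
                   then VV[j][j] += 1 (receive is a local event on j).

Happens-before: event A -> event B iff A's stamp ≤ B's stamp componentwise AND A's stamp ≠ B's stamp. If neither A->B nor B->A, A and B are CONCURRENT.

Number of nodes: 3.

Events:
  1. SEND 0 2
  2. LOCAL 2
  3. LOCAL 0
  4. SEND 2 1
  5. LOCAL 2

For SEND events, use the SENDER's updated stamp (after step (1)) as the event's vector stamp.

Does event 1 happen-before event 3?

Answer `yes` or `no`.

Answer: yes

Derivation:
Initial: VV[0]=[0, 0, 0]
Initial: VV[1]=[0, 0, 0]
Initial: VV[2]=[0, 0, 0]
Event 1: SEND 0->2: VV[0][0]++ -> VV[0]=[1, 0, 0], msg_vec=[1, 0, 0]; VV[2]=max(VV[2],msg_vec) then VV[2][2]++ -> VV[2]=[1, 0, 1]
Event 2: LOCAL 2: VV[2][2]++ -> VV[2]=[1, 0, 2]
Event 3: LOCAL 0: VV[0][0]++ -> VV[0]=[2, 0, 0]
Event 4: SEND 2->1: VV[2][2]++ -> VV[2]=[1, 0, 3], msg_vec=[1, 0, 3]; VV[1]=max(VV[1],msg_vec) then VV[1][1]++ -> VV[1]=[1, 1, 3]
Event 5: LOCAL 2: VV[2][2]++ -> VV[2]=[1, 0, 4]
Event 1 stamp: [1, 0, 0]
Event 3 stamp: [2, 0, 0]
[1, 0, 0] <= [2, 0, 0]? True. Equal? False. Happens-before: True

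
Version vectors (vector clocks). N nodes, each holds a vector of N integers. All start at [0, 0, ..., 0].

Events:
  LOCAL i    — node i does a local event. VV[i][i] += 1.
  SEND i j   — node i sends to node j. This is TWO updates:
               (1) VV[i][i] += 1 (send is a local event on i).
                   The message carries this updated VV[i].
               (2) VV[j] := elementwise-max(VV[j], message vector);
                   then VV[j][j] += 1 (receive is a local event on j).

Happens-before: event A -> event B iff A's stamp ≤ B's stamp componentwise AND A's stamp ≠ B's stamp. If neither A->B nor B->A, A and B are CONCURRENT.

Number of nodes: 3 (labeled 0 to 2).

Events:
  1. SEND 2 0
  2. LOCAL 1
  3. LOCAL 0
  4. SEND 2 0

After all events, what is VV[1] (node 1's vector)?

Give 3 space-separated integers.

Answer: 0 1 0

Derivation:
Initial: VV[0]=[0, 0, 0]
Initial: VV[1]=[0, 0, 0]
Initial: VV[2]=[0, 0, 0]
Event 1: SEND 2->0: VV[2][2]++ -> VV[2]=[0, 0, 1], msg_vec=[0, 0, 1]; VV[0]=max(VV[0],msg_vec) then VV[0][0]++ -> VV[0]=[1, 0, 1]
Event 2: LOCAL 1: VV[1][1]++ -> VV[1]=[0, 1, 0]
Event 3: LOCAL 0: VV[0][0]++ -> VV[0]=[2, 0, 1]
Event 4: SEND 2->0: VV[2][2]++ -> VV[2]=[0, 0, 2], msg_vec=[0, 0, 2]; VV[0]=max(VV[0],msg_vec) then VV[0][0]++ -> VV[0]=[3, 0, 2]
Final vectors: VV[0]=[3, 0, 2]; VV[1]=[0, 1, 0]; VV[2]=[0, 0, 2]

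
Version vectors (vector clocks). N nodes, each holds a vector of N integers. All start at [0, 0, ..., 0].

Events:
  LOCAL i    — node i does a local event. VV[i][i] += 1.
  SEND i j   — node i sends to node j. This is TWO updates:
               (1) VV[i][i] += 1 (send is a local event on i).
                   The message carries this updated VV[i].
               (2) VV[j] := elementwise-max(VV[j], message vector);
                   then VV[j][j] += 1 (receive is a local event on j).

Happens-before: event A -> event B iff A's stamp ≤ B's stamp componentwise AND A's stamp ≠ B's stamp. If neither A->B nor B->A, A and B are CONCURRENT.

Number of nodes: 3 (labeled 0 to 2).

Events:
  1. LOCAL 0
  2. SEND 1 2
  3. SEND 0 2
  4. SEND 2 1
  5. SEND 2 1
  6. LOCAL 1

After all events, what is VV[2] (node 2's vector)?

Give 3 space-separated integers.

Initial: VV[0]=[0, 0, 0]
Initial: VV[1]=[0, 0, 0]
Initial: VV[2]=[0, 0, 0]
Event 1: LOCAL 0: VV[0][0]++ -> VV[0]=[1, 0, 0]
Event 2: SEND 1->2: VV[1][1]++ -> VV[1]=[0, 1, 0], msg_vec=[0, 1, 0]; VV[2]=max(VV[2],msg_vec) then VV[2][2]++ -> VV[2]=[0, 1, 1]
Event 3: SEND 0->2: VV[0][0]++ -> VV[0]=[2, 0, 0], msg_vec=[2, 0, 0]; VV[2]=max(VV[2],msg_vec) then VV[2][2]++ -> VV[2]=[2, 1, 2]
Event 4: SEND 2->1: VV[2][2]++ -> VV[2]=[2, 1, 3], msg_vec=[2, 1, 3]; VV[1]=max(VV[1],msg_vec) then VV[1][1]++ -> VV[1]=[2, 2, 3]
Event 5: SEND 2->1: VV[2][2]++ -> VV[2]=[2, 1, 4], msg_vec=[2, 1, 4]; VV[1]=max(VV[1],msg_vec) then VV[1][1]++ -> VV[1]=[2, 3, 4]
Event 6: LOCAL 1: VV[1][1]++ -> VV[1]=[2, 4, 4]
Final vectors: VV[0]=[2, 0, 0]; VV[1]=[2, 4, 4]; VV[2]=[2, 1, 4]

Answer: 2 1 4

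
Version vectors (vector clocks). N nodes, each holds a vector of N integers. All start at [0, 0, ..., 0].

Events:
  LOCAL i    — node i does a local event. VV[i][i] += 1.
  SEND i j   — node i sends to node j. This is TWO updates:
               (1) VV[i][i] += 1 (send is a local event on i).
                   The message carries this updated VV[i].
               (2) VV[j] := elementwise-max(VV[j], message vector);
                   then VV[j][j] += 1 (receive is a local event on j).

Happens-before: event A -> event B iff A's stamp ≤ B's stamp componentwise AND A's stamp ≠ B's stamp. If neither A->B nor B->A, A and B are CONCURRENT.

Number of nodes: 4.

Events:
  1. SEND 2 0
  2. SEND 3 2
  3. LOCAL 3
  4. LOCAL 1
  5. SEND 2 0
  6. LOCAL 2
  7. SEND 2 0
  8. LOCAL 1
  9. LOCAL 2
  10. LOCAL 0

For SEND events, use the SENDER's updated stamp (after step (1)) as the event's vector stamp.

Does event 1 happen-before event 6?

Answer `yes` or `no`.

Answer: yes

Derivation:
Initial: VV[0]=[0, 0, 0, 0]
Initial: VV[1]=[0, 0, 0, 0]
Initial: VV[2]=[0, 0, 0, 0]
Initial: VV[3]=[0, 0, 0, 0]
Event 1: SEND 2->0: VV[2][2]++ -> VV[2]=[0, 0, 1, 0], msg_vec=[0, 0, 1, 0]; VV[0]=max(VV[0],msg_vec) then VV[0][0]++ -> VV[0]=[1, 0, 1, 0]
Event 2: SEND 3->2: VV[3][3]++ -> VV[3]=[0, 0, 0, 1], msg_vec=[0, 0, 0, 1]; VV[2]=max(VV[2],msg_vec) then VV[2][2]++ -> VV[2]=[0, 0, 2, 1]
Event 3: LOCAL 3: VV[3][3]++ -> VV[3]=[0, 0, 0, 2]
Event 4: LOCAL 1: VV[1][1]++ -> VV[1]=[0, 1, 0, 0]
Event 5: SEND 2->0: VV[2][2]++ -> VV[2]=[0, 0, 3, 1], msg_vec=[0, 0, 3, 1]; VV[0]=max(VV[0],msg_vec) then VV[0][0]++ -> VV[0]=[2, 0, 3, 1]
Event 6: LOCAL 2: VV[2][2]++ -> VV[2]=[0, 0, 4, 1]
Event 7: SEND 2->0: VV[2][2]++ -> VV[2]=[0, 0, 5, 1], msg_vec=[0, 0, 5, 1]; VV[0]=max(VV[0],msg_vec) then VV[0][0]++ -> VV[0]=[3, 0, 5, 1]
Event 8: LOCAL 1: VV[1][1]++ -> VV[1]=[0, 2, 0, 0]
Event 9: LOCAL 2: VV[2][2]++ -> VV[2]=[0, 0, 6, 1]
Event 10: LOCAL 0: VV[0][0]++ -> VV[0]=[4, 0, 5, 1]
Event 1 stamp: [0, 0, 1, 0]
Event 6 stamp: [0, 0, 4, 1]
[0, 0, 1, 0] <= [0, 0, 4, 1]? True. Equal? False. Happens-before: True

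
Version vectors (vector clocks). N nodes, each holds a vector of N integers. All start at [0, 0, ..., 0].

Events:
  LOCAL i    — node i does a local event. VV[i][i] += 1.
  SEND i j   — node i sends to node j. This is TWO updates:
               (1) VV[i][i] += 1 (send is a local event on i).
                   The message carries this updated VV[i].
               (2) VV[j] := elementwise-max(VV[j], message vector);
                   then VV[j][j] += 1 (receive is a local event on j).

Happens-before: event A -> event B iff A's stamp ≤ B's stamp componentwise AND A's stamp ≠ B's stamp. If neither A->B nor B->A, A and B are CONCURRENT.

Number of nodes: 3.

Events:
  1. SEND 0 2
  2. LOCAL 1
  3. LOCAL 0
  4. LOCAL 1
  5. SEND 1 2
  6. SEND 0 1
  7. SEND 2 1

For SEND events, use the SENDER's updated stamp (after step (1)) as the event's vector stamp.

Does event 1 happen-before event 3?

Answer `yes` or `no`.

Answer: yes

Derivation:
Initial: VV[0]=[0, 0, 0]
Initial: VV[1]=[0, 0, 0]
Initial: VV[2]=[0, 0, 0]
Event 1: SEND 0->2: VV[0][0]++ -> VV[0]=[1, 0, 0], msg_vec=[1, 0, 0]; VV[2]=max(VV[2],msg_vec) then VV[2][2]++ -> VV[2]=[1, 0, 1]
Event 2: LOCAL 1: VV[1][1]++ -> VV[1]=[0, 1, 0]
Event 3: LOCAL 0: VV[0][0]++ -> VV[0]=[2, 0, 0]
Event 4: LOCAL 1: VV[1][1]++ -> VV[1]=[0, 2, 0]
Event 5: SEND 1->2: VV[1][1]++ -> VV[1]=[0, 3, 0], msg_vec=[0, 3, 0]; VV[2]=max(VV[2],msg_vec) then VV[2][2]++ -> VV[2]=[1, 3, 2]
Event 6: SEND 0->1: VV[0][0]++ -> VV[0]=[3, 0, 0], msg_vec=[3, 0, 0]; VV[1]=max(VV[1],msg_vec) then VV[1][1]++ -> VV[1]=[3, 4, 0]
Event 7: SEND 2->1: VV[2][2]++ -> VV[2]=[1, 3, 3], msg_vec=[1, 3, 3]; VV[1]=max(VV[1],msg_vec) then VV[1][1]++ -> VV[1]=[3, 5, 3]
Event 1 stamp: [1, 0, 0]
Event 3 stamp: [2, 0, 0]
[1, 0, 0] <= [2, 0, 0]? True. Equal? False. Happens-before: True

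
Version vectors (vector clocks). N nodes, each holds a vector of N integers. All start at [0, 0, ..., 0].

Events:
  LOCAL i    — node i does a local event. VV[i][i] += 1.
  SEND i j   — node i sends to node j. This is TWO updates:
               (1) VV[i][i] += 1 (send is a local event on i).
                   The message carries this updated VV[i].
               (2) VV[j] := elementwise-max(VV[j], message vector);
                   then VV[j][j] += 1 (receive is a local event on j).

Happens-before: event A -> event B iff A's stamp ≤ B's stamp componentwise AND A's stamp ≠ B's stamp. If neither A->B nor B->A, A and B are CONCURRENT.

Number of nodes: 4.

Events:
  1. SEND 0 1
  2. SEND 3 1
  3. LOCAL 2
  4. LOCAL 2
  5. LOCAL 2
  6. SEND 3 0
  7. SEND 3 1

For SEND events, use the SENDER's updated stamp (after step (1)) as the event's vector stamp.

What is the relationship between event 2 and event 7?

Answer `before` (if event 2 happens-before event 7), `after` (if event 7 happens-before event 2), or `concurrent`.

Initial: VV[0]=[0, 0, 0, 0]
Initial: VV[1]=[0, 0, 0, 0]
Initial: VV[2]=[0, 0, 0, 0]
Initial: VV[3]=[0, 0, 0, 0]
Event 1: SEND 0->1: VV[0][0]++ -> VV[0]=[1, 0, 0, 0], msg_vec=[1, 0, 0, 0]; VV[1]=max(VV[1],msg_vec) then VV[1][1]++ -> VV[1]=[1, 1, 0, 0]
Event 2: SEND 3->1: VV[3][3]++ -> VV[3]=[0, 0, 0, 1], msg_vec=[0, 0, 0, 1]; VV[1]=max(VV[1],msg_vec) then VV[1][1]++ -> VV[1]=[1, 2, 0, 1]
Event 3: LOCAL 2: VV[2][2]++ -> VV[2]=[0, 0, 1, 0]
Event 4: LOCAL 2: VV[2][2]++ -> VV[2]=[0, 0, 2, 0]
Event 5: LOCAL 2: VV[2][2]++ -> VV[2]=[0, 0, 3, 0]
Event 6: SEND 3->0: VV[3][3]++ -> VV[3]=[0, 0, 0, 2], msg_vec=[0, 0, 0, 2]; VV[0]=max(VV[0],msg_vec) then VV[0][0]++ -> VV[0]=[2, 0, 0, 2]
Event 7: SEND 3->1: VV[3][3]++ -> VV[3]=[0, 0, 0, 3], msg_vec=[0, 0, 0, 3]; VV[1]=max(VV[1],msg_vec) then VV[1][1]++ -> VV[1]=[1, 3, 0, 3]
Event 2 stamp: [0, 0, 0, 1]
Event 7 stamp: [0, 0, 0, 3]
[0, 0, 0, 1] <= [0, 0, 0, 3]? True
[0, 0, 0, 3] <= [0, 0, 0, 1]? False
Relation: before

Answer: before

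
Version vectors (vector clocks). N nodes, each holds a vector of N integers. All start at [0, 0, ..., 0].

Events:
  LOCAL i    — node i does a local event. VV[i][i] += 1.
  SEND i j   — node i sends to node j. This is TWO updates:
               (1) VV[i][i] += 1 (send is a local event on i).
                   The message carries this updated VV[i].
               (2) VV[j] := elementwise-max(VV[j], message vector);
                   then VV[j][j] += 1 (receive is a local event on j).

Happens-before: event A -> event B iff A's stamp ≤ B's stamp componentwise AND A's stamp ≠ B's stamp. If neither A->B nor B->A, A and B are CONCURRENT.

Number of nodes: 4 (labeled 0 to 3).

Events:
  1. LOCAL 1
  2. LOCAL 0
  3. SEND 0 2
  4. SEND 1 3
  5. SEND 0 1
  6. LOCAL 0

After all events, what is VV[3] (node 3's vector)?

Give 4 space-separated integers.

Initial: VV[0]=[0, 0, 0, 0]
Initial: VV[1]=[0, 0, 0, 0]
Initial: VV[2]=[0, 0, 0, 0]
Initial: VV[3]=[0, 0, 0, 0]
Event 1: LOCAL 1: VV[1][1]++ -> VV[1]=[0, 1, 0, 0]
Event 2: LOCAL 0: VV[0][0]++ -> VV[0]=[1, 0, 0, 0]
Event 3: SEND 0->2: VV[0][0]++ -> VV[0]=[2, 0, 0, 0], msg_vec=[2, 0, 0, 0]; VV[2]=max(VV[2],msg_vec) then VV[2][2]++ -> VV[2]=[2, 0, 1, 0]
Event 4: SEND 1->3: VV[1][1]++ -> VV[1]=[0, 2, 0, 0], msg_vec=[0, 2, 0, 0]; VV[3]=max(VV[3],msg_vec) then VV[3][3]++ -> VV[3]=[0, 2, 0, 1]
Event 5: SEND 0->1: VV[0][0]++ -> VV[0]=[3, 0, 0, 0], msg_vec=[3, 0, 0, 0]; VV[1]=max(VV[1],msg_vec) then VV[1][1]++ -> VV[1]=[3, 3, 0, 0]
Event 6: LOCAL 0: VV[0][0]++ -> VV[0]=[4, 0, 0, 0]
Final vectors: VV[0]=[4, 0, 0, 0]; VV[1]=[3, 3, 0, 0]; VV[2]=[2, 0, 1, 0]; VV[3]=[0, 2, 0, 1]

Answer: 0 2 0 1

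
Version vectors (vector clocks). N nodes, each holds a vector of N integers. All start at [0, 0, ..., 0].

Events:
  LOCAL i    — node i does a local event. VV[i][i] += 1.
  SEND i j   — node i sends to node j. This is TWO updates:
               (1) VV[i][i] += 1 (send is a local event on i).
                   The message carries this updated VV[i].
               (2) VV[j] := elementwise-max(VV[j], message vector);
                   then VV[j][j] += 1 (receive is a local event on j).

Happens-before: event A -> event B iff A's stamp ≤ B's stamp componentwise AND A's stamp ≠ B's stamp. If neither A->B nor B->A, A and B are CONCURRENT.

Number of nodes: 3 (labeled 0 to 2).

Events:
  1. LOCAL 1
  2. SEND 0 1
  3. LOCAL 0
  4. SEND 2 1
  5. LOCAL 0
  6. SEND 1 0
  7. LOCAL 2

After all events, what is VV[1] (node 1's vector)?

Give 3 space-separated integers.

Initial: VV[0]=[0, 0, 0]
Initial: VV[1]=[0, 0, 0]
Initial: VV[2]=[0, 0, 0]
Event 1: LOCAL 1: VV[1][1]++ -> VV[1]=[0, 1, 0]
Event 2: SEND 0->1: VV[0][0]++ -> VV[0]=[1, 0, 0], msg_vec=[1, 0, 0]; VV[1]=max(VV[1],msg_vec) then VV[1][1]++ -> VV[1]=[1, 2, 0]
Event 3: LOCAL 0: VV[0][0]++ -> VV[0]=[2, 0, 0]
Event 4: SEND 2->1: VV[2][2]++ -> VV[2]=[0, 0, 1], msg_vec=[0, 0, 1]; VV[1]=max(VV[1],msg_vec) then VV[1][1]++ -> VV[1]=[1, 3, 1]
Event 5: LOCAL 0: VV[0][0]++ -> VV[0]=[3, 0, 0]
Event 6: SEND 1->0: VV[1][1]++ -> VV[1]=[1, 4, 1], msg_vec=[1, 4, 1]; VV[0]=max(VV[0],msg_vec) then VV[0][0]++ -> VV[0]=[4, 4, 1]
Event 7: LOCAL 2: VV[2][2]++ -> VV[2]=[0, 0, 2]
Final vectors: VV[0]=[4, 4, 1]; VV[1]=[1, 4, 1]; VV[2]=[0, 0, 2]

Answer: 1 4 1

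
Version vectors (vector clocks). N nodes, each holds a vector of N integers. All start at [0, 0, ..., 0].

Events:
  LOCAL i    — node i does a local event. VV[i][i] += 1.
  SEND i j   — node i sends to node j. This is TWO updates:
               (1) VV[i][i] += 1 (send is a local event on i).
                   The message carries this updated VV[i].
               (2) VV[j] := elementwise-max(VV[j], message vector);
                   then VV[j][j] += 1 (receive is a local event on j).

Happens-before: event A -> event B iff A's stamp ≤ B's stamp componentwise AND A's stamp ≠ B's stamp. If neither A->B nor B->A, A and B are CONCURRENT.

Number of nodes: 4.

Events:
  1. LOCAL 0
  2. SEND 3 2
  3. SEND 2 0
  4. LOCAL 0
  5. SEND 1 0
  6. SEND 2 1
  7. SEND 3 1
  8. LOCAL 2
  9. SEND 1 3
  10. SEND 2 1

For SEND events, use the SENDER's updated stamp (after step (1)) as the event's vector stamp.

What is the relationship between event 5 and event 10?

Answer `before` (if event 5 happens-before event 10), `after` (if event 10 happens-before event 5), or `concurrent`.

Initial: VV[0]=[0, 0, 0, 0]
Initial: VV[1]=[0, 0, 0, 0]
Initial: VV[2]=[0, 0, 0, 0]
Initial: VV[3]=[0, 0, 0, 0]
Event 1: LOCAL 0: VV[0][0]++ -> VV[0]=[1, 0, 0, 0]
Event 2: SEND 3->2: VV[3][3]++ -> VV[3]=[0, 0, 0, 1], msg_vec=[0, 0, 0, 1]; VV[2]=max(VV[2],msg_vec) then VV[2][2]++ -> VV[2]=[0, 0, 1, 1]
Event 3: SEND 2->0: VV[2][2]++ -> VV[2]=[0, 0, 2, 1], msg_vec=[0, 0, 2, 1]; VV[0]=max(VV[0],msg_vec) then VV[0][0]++ -> VV[0]=[2, 0, 2, 1]
Event 4: LOCAL 0: VV[0][0]++ -> VV[0]=[3, 0, 2, 1]
Event 5: SEND 1->0: VV[1][1]++ -> VV[1]=[0, 1, 0, 0], msg_vec=[0, 1, 0, 0]; VV[0]=max(VV[0],msg_vec) then VV[0][0]++ -> VV[0]=[4, 1, 2, 1]
Event 6: SEND 2->1: VV[2][2]++ -> VV[2]=[0, 0, 3, 1], msg_vec=[0, 0, 3, 1]; VV[1]=max(VV[1],msg_vec) then VV[1][1]++ -> VV[1]=[0, 2, 3, 1]
Event 7: SEND 3->1: VV[3][3]++ -> VV[3]=[0, 0, 0, 2], msg_vec=[0, 0, 0, 2]; VV[1]=max(VV[1],msg_vec) then VV[1][1]++ -> VV[1]=[0, 3, 3, 2]
Event 8: LOCAL 2: VV[2][2]++ -> VV[2]=[0, 0, 4, 1]
Event 9: SEND 1->3: VV[1][1]++ -> VV[1]=[0, 4, 3, 2], msg_vec=[0, 4, 3, 2]; VV[3]=max(VV[3],msg_vec) then VV[3][3]++ -> VV[3]=[0, 4, 3, 3]
Event 10: SEND 2->1: VV[2][2]++ -> VV[2]=[0, 0, 5, 1], msg_vec=[0, 0, 5, 1]; VV[1]=max(VV[1],msg_vec) then VV[1][1]++ -> VV[1]=[0, 5, 5, 2]
Event 5 stamp: [0, 1, 0, 0]
Event 10 stamp: [0, 0, 5, 1]
[0, 1, 0, 0] <= [0, 0, 5, 1]? False
[0, 0, 5, 1] <= [0, 1, 0, 0]? False
Relation: concurrent

Answer: concurrent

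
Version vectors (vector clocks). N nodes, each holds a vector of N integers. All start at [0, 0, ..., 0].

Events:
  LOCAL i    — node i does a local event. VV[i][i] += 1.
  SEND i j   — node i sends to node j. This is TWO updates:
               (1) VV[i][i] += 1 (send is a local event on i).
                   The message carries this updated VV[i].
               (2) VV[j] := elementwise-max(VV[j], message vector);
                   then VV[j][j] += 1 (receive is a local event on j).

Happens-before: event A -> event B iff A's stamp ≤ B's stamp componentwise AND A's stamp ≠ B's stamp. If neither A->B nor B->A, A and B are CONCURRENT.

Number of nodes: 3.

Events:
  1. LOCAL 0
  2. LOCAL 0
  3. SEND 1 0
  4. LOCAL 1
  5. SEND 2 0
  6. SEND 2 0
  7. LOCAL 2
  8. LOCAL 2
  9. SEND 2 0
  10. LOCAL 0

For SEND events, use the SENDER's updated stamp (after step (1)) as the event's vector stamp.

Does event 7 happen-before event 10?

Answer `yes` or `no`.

Answer: yes

Derivation:
Initial: VV[0]=[0, 0, 0]
Initial: VV[1]=[0, 0, 0]
Initial: VV[2]=[0, 0, 0]
Event 1: LOCAL 0: VV[0][0]++ -> VV[0]=[1, 0, 0]
Event 2: LOCAL 0: VV[0][0]++ -> VV[0]=[2, 0, 0]
Event 3: SEND 1->0: VV[1][1]++ -> VV[1]=[0, 1, 0], msg_vec=[0, 1, 0]; VV[0]=max(VV[0],msg_vec) then VV[0][0]++ -> VV[0]=[3, 1, 0]
Event 4: LOCAL 1: VV[1][1]++ -> VV[1]=[0, 2, 0]
Event 5: SEND 2->0: VV[2][2]++ -> VV[2]=[0, 0, 1], msg_vec=[0, 0, 1]; VV[0]=max(VV[0],msg_vec) then VV[0][0]++ -> VV[0]=[4, 1, 1]
Event 6: SEND 2->0: VV[2][2]++ -> VV[2]=[0, 0, 2], msg_vec=[0, 0, 2]; VV[0]=max(VV[0],msg_vec) then VV[0][0]++ -> VV[0]=[5, 1, 2]
Event 7: LOCAL 2: VV[2][2]++ -> VV[2]=[0, 0, 3]
Event 8: LOCAL 2: VV[2][2]++ -> VV[2]=[0, 0, 4]
Event 9: SEND 2->0: VV[2][2]++ -> VV[2]=[0, 0, 5], msg_vec=[0, 0, 5]; VV[0]=max(VV[0],msg_vec) then VV[0][0]++ -> VV[0]=[6, 1, 5]
Event 10: LOCAL 0: VV[0][0]++ -> VV[0]=[7, 1, 5]
Event 7 stamp: [0, 0, 3]
Event 10 stamp: [7, 1, 5]
[0, 0, 3] <= [7, 1, 5]? True. Equal? False. Happens-before: True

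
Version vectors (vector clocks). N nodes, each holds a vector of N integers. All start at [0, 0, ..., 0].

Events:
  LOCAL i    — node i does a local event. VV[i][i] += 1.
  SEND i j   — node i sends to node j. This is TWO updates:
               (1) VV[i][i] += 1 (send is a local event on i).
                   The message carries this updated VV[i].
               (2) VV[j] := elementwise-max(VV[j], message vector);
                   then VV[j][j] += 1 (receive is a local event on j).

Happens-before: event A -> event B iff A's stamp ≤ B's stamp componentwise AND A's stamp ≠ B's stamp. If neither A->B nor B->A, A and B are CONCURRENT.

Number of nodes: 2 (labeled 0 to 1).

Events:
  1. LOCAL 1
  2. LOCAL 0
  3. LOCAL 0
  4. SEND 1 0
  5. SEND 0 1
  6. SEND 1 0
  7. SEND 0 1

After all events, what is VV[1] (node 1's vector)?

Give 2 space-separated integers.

Initial: VV[0]=[0, 0]
Initial: VV[1]=[0, 0]
Event 1: LOCAL 1: VV[1][1]++ -> VV[1]=[0, 1]
Event 2: LOCAL 0: VV[0][0]++ -> VV[0]=[1, 0]
Event 3: LOCAL 0: VV[0][0]++ -> VV[0]=[2, 0]
Event 4: SEND 1->0: VV[1][1]++ -> VV[1]=[0, 2], msg_vec=[0, 2]; VV[0]=max(VV[0],msg_vec) then VV[0][0]++ -> VV[0]=[3, 2]
Event 5: SEND 0->1: VV[0][0]++ -> VV[0]=[4, 2], msg_vec=[4, 2]; VV[1]=max(VV[1],msg_vec) then VV[1][1]++ -> VV[1]=[4, 3]
Event 6: SEND 1->0: VV[1][1]++ -> VV[1]=[4, 4], msg_vec=[4, 4]; VV[0]=max(VV[0],msg_vec) then VV[0][0]++ -> VV[0]=[5, 4]
Event 7: SEND 0->1: VV[0][0]++ -> VV[0]=[6, 4], msg_vec=[6, 4]; VV[1]=max(VV[1],msg_vec) then VV[1][1]++ -> VV[1]=[6, 5]
Final vectors: VV[0]=[6, 4]; VV[1]=[6, 5]

Answer: 6 5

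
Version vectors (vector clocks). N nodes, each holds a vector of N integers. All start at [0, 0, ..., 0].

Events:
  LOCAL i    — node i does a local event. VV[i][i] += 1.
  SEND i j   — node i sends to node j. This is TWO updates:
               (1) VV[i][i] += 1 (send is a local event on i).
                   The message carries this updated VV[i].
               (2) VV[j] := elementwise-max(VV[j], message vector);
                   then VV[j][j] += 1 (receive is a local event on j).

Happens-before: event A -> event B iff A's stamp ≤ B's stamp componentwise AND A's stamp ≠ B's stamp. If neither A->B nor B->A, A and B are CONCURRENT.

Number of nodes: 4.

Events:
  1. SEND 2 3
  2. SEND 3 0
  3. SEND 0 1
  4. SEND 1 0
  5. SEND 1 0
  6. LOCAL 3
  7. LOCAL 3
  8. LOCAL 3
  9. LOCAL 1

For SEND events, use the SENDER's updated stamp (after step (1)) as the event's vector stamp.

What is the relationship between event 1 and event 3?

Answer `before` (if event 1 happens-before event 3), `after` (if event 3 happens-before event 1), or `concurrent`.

Answer: before

Derivation:
Initial: VV[0]=[0, 0, 0, 0]
Initial: VV[1]=[0, 0, 0, 0]
Initial: VV[2]=[0, 0, 0, 0]
Initial: VV[3]=[0, 0, 0, 0]
Event 1: SEND 2->3: VV[2][2]++ -> VV[2]=[0, 0, 1, 0], msg_vec=[0, 0, 1, 0]; VV[3]=max(VV[3],msg_vec) then VV[3][3]++ -> VV[3]=[0, 0, 1, 1]
Event 2: SEND 3->0: VV[3][3]++ -> VV[3]=[0, 0, 1, 2], msg_vec=[0, 0, 1, 2]; VV[0]=max(VV[0],msg_vec) then VV[0][0]++ -> VV[0]=[1, 0, 1, 2]
Event 3: SEND 0->1: VV[0][0]++ -> VV[0]=[2, 0, 1, 2], msg_vec=[2, 0, 1, 2]; VV[1]=max(VV[1],msg_vec) then VV[1][1]++ -> VV[1]=[2, 1, 1, 2]
Event 4: SEND 1->0: VV[1][1]++ -> VV[1]=[2, 2, 1, 2], msg_vec=[2, 2, 1, 2]; VV[0]=max(VV[0],msg_vec) then VV[0][0]++ -> VV[0]=[3, 2, 1, 2]
Event 5: SEND 1->0: VV[1][1]++ -> VV[1]=[2, 3, 1, 2], msg_vec=[2, 3, 1, 2]; VV[0]=max(VV[0],msg_vec) then VV[0][0]++ -> VV[0]=[4, 3, 1, 2]
Event 6: LOCAL 3: VV[3][3]++ -> VV[3]=[0, 0, 1, 3]
Event 7: LOCAL 3: VV[3][3]++ -> VV[3]=[0, 0, 1, 4]
Event 8: LOCAL 3: VV[3][3]++ -> VV[3]=[0, 0, 1, 5]
Event 9: LOCAL 1: VV[1][1]++ -> VV[1]=[2, 4, 1, 2]
Event 1 stamp: [0, 0, 1, 0]
Event 3 stamp: [2, 0, 1, 2]
[0, 0, 1, 0] <= [2, 0, 1, 2]? True
[2, 0, 1, 2] <= [0, 0, 1, 0]? False
Relation: before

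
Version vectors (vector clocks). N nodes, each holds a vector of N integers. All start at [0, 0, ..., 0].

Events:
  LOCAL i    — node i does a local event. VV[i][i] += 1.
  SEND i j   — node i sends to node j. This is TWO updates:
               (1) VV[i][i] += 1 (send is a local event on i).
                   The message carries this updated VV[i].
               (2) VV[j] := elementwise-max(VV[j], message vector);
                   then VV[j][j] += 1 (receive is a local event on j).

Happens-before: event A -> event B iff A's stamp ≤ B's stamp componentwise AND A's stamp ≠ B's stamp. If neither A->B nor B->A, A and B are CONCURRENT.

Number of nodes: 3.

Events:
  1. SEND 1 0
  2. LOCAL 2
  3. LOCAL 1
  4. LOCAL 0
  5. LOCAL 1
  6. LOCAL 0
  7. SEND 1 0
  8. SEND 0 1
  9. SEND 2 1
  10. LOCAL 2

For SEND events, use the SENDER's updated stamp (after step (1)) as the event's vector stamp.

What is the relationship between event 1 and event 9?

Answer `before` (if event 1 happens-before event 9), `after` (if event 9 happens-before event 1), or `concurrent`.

Answer: concurrent

Derivation:
Initial: VV[0]=[0, 0, 0]
Initial: VV[1]=[0, 0, 0]
Initial: VV[2]=[0, 0, 0]
Event 1: SEND 1->0: VV[1][1]++ -> VV[1]=[0, 1, 0], msg_vec=[0, 1, 0]; VV[0]=max(VV[0],msg_vec) then VV[0][0]++ -> VV[0]=[1, 1, 0]
Event 2: LOCAL 2: VV[2][2]++ -> VV[2]=[0, 0, 1]
Event 3: LOCAL 1: VV[1][1]++ -> VV[1]=[0, 2, 0]
Event 4: LOCAL 0: VV[0][0]++ -> VV[0]=[2, 1, 0]
Event 5: LOCAL 1: VV[1][1]++ -> VV[1]=[0, 3, 0]
Event 6: LOCAL 0: VV[0][0]++ -> VV[0]=[3, 1, 0]
Event 7: SEND 1->0: VV[1][1]++ -> VV[1]=[0, 4, 0], msg_vec=[0, 4, 0]; VV[0]=max(VV[0],msg_vec) then VV[0][0]++ -> VV[0]=[4, 4, 0]
Event 8: SEND 0->1: VV[0][0]++ -> VV[0]=[5, 4, 0], msg_vec=[5, 4, 0]; VV[1]=max(VV[1],msg_vec) then VV[1][1]++ -> VV[1]=[5, 5, 0]
Event 9: SEND 2->1: VV[2][2]++ -> VV[2]=[0, 0, 2], msg_vec=[0, 0, 2]; VV[1]=max(VV[1],msg_vec) then VV[1][1]++ -> VV[1]=[5, 6, 2]
Event 10: LOCAL 2: VV[2][2]++ -> VV[2]=[0, 0, 3]
Event 1 stamp: [0, 1, 0]
Event 9 stamp: [0, 0, 2]
[0, 1, 0] <= [0, 0, 2]? False
[0, 0, 2] <= [0, 1, 0]? False
Relation: concurrent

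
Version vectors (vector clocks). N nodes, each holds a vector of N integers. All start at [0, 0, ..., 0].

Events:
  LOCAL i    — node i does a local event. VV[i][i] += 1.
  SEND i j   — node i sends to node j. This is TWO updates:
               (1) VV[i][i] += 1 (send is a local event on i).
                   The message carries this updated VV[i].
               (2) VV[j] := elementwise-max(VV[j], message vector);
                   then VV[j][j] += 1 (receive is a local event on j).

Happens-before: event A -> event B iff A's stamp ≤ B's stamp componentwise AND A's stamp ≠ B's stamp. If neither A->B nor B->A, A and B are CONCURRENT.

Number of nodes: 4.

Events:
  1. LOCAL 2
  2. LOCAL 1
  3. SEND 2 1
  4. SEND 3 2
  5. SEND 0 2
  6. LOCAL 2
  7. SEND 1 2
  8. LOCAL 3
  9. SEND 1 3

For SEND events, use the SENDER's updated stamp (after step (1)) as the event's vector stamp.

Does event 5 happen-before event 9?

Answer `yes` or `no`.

Answer: no

Derivation:
Initial: VV[0]=[0, 0, 0, 0]
Initial: VV[1]=[0, 0, 0, 0]
Initial: VV[2]=[0, 0, 0, 0]
Initial: VV[3]=[0, 0, 0, 0]
Event 1: LOCAL 2: VV[2][2]++ -> VV[2]=[0, 0, 1, 0]
Event 2: LOCAL 1: VV[1][1]++ -> VV[1]=[0, 1, 0, 0]
Event 3: SEND 2->1: VV[2][2]++ -> VV[2]=[0, 0, 2, 0], msg_vec=[0, 0, 2, 0]; VV[1]=max(VV[1],msg_vec) then VV[1][1]++ -> VV[1]=[0, 2, 2, 0]
Event 4: SEND 3->2: VV[3][3]++ -> VV[3]=[0, 0, 0, 1], msg_vec=[0, 0, 0, 1]; VV[2]=max(VV[2],msg_vec) then VV[2][2]++ -> VV[2]=[0, 0, 3, 1]
Event 5: SEND 0->2: VV[0][0]++ -> VV[0]=[1, 0, 0, 0], msg_vec=[1, 0, 0, 0]; VV[2]=max(VV[2],msg_vec) then VV[2][2]++ -> VV[2]=[1, 0, 4, 1]
Event 6: LOCAL 2: VV[2][2]++ -> VV[2]=[1, 0, 5, 1]
Event 7: SEND 1->2: VV[1][1]++ -> VV[1]=[0, 3, 2, 0], msg_vec=[0, 3, 2, 0]; VV[2]=max(VV[2],msg_vec) then VV[2][2]++ -> VV[2]=[1, 3, 6, 1]
Event 8: LOCAL 3: VV[3][3]++ -> VV[3]=[0, 0, 0, 2]
Event 9: SEND 1->3: VV[1][1]++ -> VV[1]=[0, 4, 2, 0], msg_vec=[0, 4, 2, 0]; VV[3]=max(VV[3],msg_vec) then VV[3][3]++ -> VV[3]=[0, 4, 2, 3]
Event 5 stamp: [1, 0, 0, 0]
Event 9 stamp: [0, 4, 2, 0]
[1, 0, 0, 0] <= [0, 4, 2, 0]? False. Equal? False. Happens-before: False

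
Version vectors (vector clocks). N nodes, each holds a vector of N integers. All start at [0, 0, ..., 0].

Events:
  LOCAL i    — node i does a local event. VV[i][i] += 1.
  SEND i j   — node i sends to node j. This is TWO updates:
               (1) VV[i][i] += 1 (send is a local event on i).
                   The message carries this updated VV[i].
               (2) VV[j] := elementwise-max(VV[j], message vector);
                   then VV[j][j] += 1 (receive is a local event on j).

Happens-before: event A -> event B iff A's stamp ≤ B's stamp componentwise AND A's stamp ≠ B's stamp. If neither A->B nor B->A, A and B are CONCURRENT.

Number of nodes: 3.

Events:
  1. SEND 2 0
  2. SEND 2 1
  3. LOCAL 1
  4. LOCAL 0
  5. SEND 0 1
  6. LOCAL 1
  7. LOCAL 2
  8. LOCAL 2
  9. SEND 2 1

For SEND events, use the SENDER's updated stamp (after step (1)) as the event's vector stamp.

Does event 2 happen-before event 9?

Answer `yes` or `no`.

Answer: yes

Derivation:
Initial: VV[0]=[0, 0, 0]
Initial: VV[1]=[0, 0, 0]
Initial: VV[2]=[0, 0, 0]
Event 1: SEND 2->0: VV[2][2]++ -> VV[2]=[0, 0, 1], msg_vec=[0, 0, 1]; VV[0]=max(VV[0],msg_vec) then VV[0][0]++ -> VV[0]=[1, 0, 1]
Event 2: SEND 2->1: VV[2][2]++ -> VV[2]=[0, 0, 2], msg_vec=[0, 0, 2]; VV[1]=max(VV[1],msg_vec) then VV[1][1]++ -> VV[1]=[0, 1, 2]
Event 3: LOCAL 1: VV[1][1]++ -> VV[1]=[0, 2, 2]
Event 4: LOCAL 0: VV[0][0]++ -> VV[0]=[2, 0, 1]
Event 5: SEND 0->1: VV[0][0]++ -> VV[0]=[3, 0, 1], msg_vec=[3, 0, 1]; VV[1]=max(VV[1],msg_vec) then VV[1][1]++ -> VV[1]=[3, 3, 2]
Event 6: LOCAL 1: VV[1][1]++ -> VV[1]=[3, 4, 2]
Event 7: LOCAL 2: VV[2][2]++ -> VV[2]=[0, 0, 3]
Event 8: LOCAL 2: VV[2][2]++ -> VV[2]=[0, 0, 4]
Event 9: SEND 2->1: VV[2][2]++ -> VV[2]=[0, 0, 5], msg_vec=[0, 0, 5]; VV[1]=max(VV[1],msg_vec) then VV[1][1]++ -> VV[1]=[3, 5, 5]
Event 2 stamp: [0, 0, 2]
Event 9 stamp: [0, 0, 5]
[0, 0, 2] <= [0, 0, 5]? True. Equal? False. Happens-before: True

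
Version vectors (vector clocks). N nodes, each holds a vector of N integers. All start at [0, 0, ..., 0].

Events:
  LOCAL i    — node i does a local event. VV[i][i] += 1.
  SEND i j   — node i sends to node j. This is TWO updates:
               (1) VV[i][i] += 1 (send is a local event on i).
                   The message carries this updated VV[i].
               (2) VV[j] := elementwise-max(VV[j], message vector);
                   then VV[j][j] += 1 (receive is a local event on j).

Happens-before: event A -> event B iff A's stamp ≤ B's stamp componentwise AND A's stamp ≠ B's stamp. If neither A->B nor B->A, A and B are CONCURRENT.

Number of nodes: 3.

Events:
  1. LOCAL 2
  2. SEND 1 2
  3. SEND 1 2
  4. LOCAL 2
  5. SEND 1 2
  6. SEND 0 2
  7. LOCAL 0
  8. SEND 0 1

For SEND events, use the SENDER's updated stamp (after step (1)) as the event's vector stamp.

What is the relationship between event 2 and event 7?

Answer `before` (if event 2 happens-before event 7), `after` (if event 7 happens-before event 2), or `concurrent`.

Answer: concurrent

Derivation:
Initial: VV[0]=[0, 0, 0]
Initial: VV[1]=[0, 0, 0]
Initial: VV[2]=[0, 0, 0]
Event 1: LOCAL 2: VV[2][2]++ -> VV[2]=[0, 0, 1]
Event 2: SEND 1->2: VV[1][1]++ -> VV[1]=[0, 1, 0], msg_vec=[0, 1, 0]; VV[2]=max(VV[2],msg_vec) then VV[2][2]++ -> VV[2]=[0, 1, 2]
Event 3: SEND 1->2: VV[1][1]++ -> VV[1]=[0, 2, 0], msg_vec=[0, 2, 0]; VV[2]=max(VV[2],msg_vec) then VV[2][2]++ -> VV[2]=[0, 2, 3]
Event 4: LOCAL 2: VV[2][2]++ -> VV[2]=[0, 2, 4]
Event 5: SEND 1->2: VV[1][1]++ -> VV[1]=[0, 3, 0], msg_vec=[0, 3, 0]; VV[2]=max(VV[2],msg_vec) then VV[2][2]++ -> VV[2]=[0, 3, 5]
Event 6: SEND 0->2: VV[0][0]++ -> VV[0]=[1, 0, 0], msg_vec=[1, 0, 0]; VV[2]=max(VV[2],msg_vec) then VV[2][2]++ -> VV[2]=[1, 3, 6]
Event 7: LOCAL 0: VV[0][0]++ -> VV[0]=[2, 0, 0]
Event 8: SEND 0->1: VV[0][0]++ -> VV[0]=[3, 0, 0], msg_vec=[3, 0, 0]; VV[1]=max(VV[1],msg_vec) then VV[1][1]++ -> VV[1]=[3, 4, 0]
Event 2 stamp: [0, 1, 0]
Event 7 stamp: [2, 0, 0]
[0, 1, 0] <= [2, 0, 0]? False
[2, 0, 0] <= [0, 1, 0]? False
Relation: concurrent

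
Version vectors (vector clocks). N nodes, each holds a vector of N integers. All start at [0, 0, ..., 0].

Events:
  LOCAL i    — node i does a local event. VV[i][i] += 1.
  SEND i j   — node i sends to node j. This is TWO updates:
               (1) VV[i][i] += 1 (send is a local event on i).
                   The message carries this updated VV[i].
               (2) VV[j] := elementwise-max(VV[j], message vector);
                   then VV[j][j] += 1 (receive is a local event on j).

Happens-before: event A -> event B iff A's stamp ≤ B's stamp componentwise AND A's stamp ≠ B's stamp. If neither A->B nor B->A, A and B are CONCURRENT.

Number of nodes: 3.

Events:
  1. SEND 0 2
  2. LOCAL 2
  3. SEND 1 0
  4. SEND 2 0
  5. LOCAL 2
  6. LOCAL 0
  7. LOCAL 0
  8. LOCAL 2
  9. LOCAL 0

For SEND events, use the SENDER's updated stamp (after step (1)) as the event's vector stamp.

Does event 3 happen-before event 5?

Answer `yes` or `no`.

Initial: VV[0]=[0, 0, 0]
Initial: VV[1]=[0, 0, 0]
Initial: VV[2]=[0, 0, 0]
Event 1: SEND 0->2: VV[0][0]++ -> VV[0]=[1, 0, 0], msg_vec=[1, 0, 0]; VV[2]=max(VV[2],msg_vec) then VV[2][2]++ -> VV[2]=[1, 0, 1]
Event 2: LOCAL 2: VV[2][2]++ -> VV[2]=[1, 0, 2]
Event 3: SEND 1->0: VV[1][1]++ -> VV[1]=[0, 1, 0], msg_vec=[0, 1, 0]; VV[0]=max(VV[0],msg_vec) then VV[0][0]++ -> VV[0]=[2, 1, 0]
Event 4: SEND 2->0: VV[2][2]++ -> VV[2]=[1, 0, 3], msg_vec=[1, 0, 3]; VV[0]=max(VV[0],msg_vec) then VV[0][0]++ -> VV[0]=[3, 1, 3]
Event 5: LOCAL 2: VV[2][2]++ -> VV[2]=[1, 0, 4]
Event 6: LOCAL 0: VV[0][0]++ -> VV[0]=[4, 1, 3]
Event 7: LOCAL 0: VV[0][0]++ -> VV[0]=[5, 1, 3]
Event 8: LOCAL 2: VV[2][2]++ -> VV[2]=[1, 0, 5]
Event 9: LOCAL 0: VV[0][0]++ -> VV[0]=[6, 1, 3]
Event 3 stamp: [0, 1, 0]
Event 5 stamp: [1, 0, 4]
[0, 1, 0] <= [1, 0, 4]? False. Equal? False. Happens-before: False

Answer: no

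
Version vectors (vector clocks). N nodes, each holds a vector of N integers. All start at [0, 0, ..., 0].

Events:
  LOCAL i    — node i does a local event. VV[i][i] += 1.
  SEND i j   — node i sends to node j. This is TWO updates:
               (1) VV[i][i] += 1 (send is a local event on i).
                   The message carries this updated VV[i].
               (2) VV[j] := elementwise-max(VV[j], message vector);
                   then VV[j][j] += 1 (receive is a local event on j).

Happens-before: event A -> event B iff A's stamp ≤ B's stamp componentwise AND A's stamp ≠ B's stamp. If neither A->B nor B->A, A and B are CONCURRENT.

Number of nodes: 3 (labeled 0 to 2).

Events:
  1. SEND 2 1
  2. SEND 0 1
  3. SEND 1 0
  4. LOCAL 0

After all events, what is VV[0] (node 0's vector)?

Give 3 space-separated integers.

Answer: 3 3 1

Derivation:
Initial: VV[0]=[0, 0, 0]
Initial: VV[1]=[0, 0, 0]
Initial: VV[2]=[0, 0, 0]
Event 1: SEND 2->1: VV[2][2]++ -> VV[2]=[0, 0, 1], msg_vec=[0, 0, 1]; VV[1]=max(VV[1],msg_vec) then VV[1][1]++ -> VV[1]=[0, 1, 1]
Event 2: SEND 0->1: VV[0][0]++ -> VV[0]=[1, 0, 0], msg_vec=[1, 0, 0]; VV[1]=max(VV[1],msg_vec) then VV[1][1]++ -> VV[1]=[1, 2, 1]
Event 3: SEND 1->0: VV[1][1]++ -> VV[1]=[1, 3, 1], msg_vec=[1, 3, 1]; VV[0]=max(VV[0],msg_vec) then VV[0][0]++ -> VV[0]=[2, 3, 1]
Event 4: LOCAL 0: VV[0][0]++ -> VV[0]=[3, 3, 1]
Final vectors: VV[0]=[3, 3, 1]; VV[1]=[1, 3, 1]; VV[2]=[0, 0, 1]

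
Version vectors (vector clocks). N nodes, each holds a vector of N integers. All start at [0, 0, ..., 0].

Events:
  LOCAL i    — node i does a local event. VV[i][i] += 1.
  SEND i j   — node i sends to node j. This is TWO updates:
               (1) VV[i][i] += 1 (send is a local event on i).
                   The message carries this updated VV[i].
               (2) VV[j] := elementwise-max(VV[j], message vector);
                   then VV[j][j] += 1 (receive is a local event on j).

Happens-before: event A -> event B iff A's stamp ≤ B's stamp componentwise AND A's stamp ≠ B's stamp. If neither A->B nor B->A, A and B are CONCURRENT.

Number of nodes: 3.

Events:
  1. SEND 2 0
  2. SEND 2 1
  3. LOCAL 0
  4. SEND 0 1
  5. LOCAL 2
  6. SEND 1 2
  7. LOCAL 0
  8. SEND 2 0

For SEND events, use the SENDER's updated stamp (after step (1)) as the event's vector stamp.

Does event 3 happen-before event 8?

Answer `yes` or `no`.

Initial: VV[0]=[0, 0, 0]
Initial: VV[1]=[0, 0, 0]
Initial: VV[2]=[0, 0, 0]
Event 1: SEND 2->0: VV[2][2]++ -> VV[2]=[0, 0, 1], msg_vec=[0, 0, 1]; VV[0]=max(VV[0],msg_vec) then VV[0][0]++ -> VV[0]=[1, 0, 1]
Event 2: SEND 2->1: VV[2][2]++ -> VV[2]=[0, 0, 2], msg_vec=[0, 0, 2]; VV[1]=max(VV[1],msg_vec) then VV[1][1]++ -> VV[1]=[0, 1, 2]
Event 3: LOCAL 0: VV[0][0]++ -> VV[0]=[2, 0, 1]
Event 4: SEND 0->1: VV[0][0]++ -> VV[0]=[3, 0, 1], msg_vec=[3, 0, 1]; VV[1]=max(VV[1],msg_vec) then VV[1][1]++ -> VV[1]=[3, 2, 2]
Event 5: LOCAL 2: VV[2][2]++ -> VV[2]=[0, 0, 3]
Event 6: SEND 1->2: VV[1][1]++ -> VV[1]=[3, 3, 2], msg_vec=[3, 3, 2]; VV[2]=max(VV[2],msg_vec) then VV[2][2]++ -> VV[2]=[3, 3, 4]
Event 7: LOCAL 0: VV[0][0]++ -> VV[0]=[4, 0, 1]
Event 8: SEND 2->0: VV[2][2]++ -> VV[2]=[3, 3, 5], msg_vec=[3, 3, 5]; VV[0]=max(VV[0],msg_vec) then VV[0][0]++ -> VV[0]=[5, 3, 5]
Event 3 stamp: [2, 0, 1]
Event 8 stamp: [3, 3, 5]
[2, 0, 1] <= [3, 3, 5]? True. Equal? False. Happens-before: True

Answer: yes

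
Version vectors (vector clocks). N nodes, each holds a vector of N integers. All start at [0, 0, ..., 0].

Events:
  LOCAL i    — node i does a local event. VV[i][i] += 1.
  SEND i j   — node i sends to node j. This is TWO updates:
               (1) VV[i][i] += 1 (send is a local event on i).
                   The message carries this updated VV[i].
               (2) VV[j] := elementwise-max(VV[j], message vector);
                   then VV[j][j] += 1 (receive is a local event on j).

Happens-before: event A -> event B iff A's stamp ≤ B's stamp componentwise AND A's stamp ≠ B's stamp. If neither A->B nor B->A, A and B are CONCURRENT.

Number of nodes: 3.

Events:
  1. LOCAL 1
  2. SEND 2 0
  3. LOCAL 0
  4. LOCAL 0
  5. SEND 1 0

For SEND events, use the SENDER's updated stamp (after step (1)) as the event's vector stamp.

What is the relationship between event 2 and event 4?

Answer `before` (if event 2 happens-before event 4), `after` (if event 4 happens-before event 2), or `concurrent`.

Initial: VV[0]=[0, 0, 0]
Initial: VV[1]=[0, 0, 0]
Initial: VV[2]=[0, 0, 0]
Event 1: LOCAL 1: VV[1][1]++ -> VV[1]=[0, 1, 0]
Event 2: SEND 2->0: VV[2][2]++ -> VV[2]=[0, 0, 1], msg_vec=[0, 0, 1]; VV[0]=max(VV[0],msg_vec) then VV[0][0]++ -> VV[0]=[1, 0, 1]
Event 3: LOCAL 0: VV[0][0]++ -> VV[0]=[2, 0, 1]
Event 4: LOCAL 0: VV[0][0]++ -> VV[0]=[3, 0, 1]
Event 5: SEND 1->0: VV[1][1]++ -> VV[1]=[0, 2, 0], msg_vec=[0, 2, 0]; VV[0]=max(VV[0],msg_vec) then VV[0][0]++ -> VV[0]=[4, 2, 1]
Event 2 stamp: [0, 0, 1]
Event 4 stamp: [3, 0, 1]
[0, 0, 1] <= [3, 0, 1]? True
[3, 0, 1] <= [0, 0, 1]? False
Relation: before

Answer: before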